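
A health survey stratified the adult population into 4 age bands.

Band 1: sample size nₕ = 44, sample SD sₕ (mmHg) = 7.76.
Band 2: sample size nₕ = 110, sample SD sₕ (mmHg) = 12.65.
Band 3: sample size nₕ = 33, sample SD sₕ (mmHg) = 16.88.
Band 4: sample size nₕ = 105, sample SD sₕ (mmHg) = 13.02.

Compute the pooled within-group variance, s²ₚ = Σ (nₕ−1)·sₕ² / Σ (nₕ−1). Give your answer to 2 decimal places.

1: (44−1)·7.76² = 43·60.2176 = 2589.3568
2: (110−1)·12.65² = 109·160.0225 = 17442.4525
3: (33−1)·16.88² = 32·284.9344 = 9117.9008
4: (105−1)·13.02² = 104·169.5204 = 17630.1216
Numerator = 46779.8317; denominator = Σ(nₕ−1) = 288.
s²ₚ = 46779.8317/288 = 162.4300... → 162.43.

162.43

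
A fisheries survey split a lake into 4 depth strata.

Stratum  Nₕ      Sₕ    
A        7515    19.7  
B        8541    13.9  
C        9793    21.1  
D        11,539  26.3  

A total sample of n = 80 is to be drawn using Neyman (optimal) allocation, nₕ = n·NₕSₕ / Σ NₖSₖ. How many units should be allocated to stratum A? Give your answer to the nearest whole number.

15

A: NₕSₕ = 7515·19.7 = 148045.5
B: NₕSₕ = 8541·13.9 = 118719.9
C: NₕSₕ = 9793·21.1 = 206632.3
D: NₕSₕ = 11539·26.3 = 303475.7
Σ NₕSₕ = 776873.4.
n_A = 80·148045.5/776873.4 = 15.245... → 15.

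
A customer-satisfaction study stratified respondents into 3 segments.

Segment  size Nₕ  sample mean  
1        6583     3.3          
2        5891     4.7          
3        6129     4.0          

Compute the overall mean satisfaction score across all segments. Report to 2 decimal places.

N = 18603; weights Wₕ = Nₕ/N = (0.3539, 0.3167, 0.3295).
x̄_st = Σ Wₕ·x̄ₕ = 0.3539·3.3 + 0.3167·4.7 + 0.3295·4.0 ≈ 3.9740...
→ 3.97.

3.97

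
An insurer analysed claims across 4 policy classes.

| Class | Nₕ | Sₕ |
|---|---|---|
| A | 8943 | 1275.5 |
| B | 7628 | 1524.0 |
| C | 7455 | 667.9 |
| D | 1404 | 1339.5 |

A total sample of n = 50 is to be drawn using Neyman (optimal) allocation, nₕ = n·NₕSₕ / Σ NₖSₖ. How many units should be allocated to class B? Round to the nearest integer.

19

Σ NₕSₕ = 8943·1275.5 + 7628·1524.0 + 7455·667.9 + 1404·1339.5 = 29891721.
Share for B: 11625072/29891721 = 0.38891.
n_B = 50 × 0.38891 = 19.445... → 19.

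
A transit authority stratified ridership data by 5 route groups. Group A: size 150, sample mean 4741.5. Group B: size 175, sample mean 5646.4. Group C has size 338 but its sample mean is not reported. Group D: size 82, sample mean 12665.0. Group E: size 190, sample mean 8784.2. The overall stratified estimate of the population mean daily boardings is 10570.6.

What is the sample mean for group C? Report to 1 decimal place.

16203.1

N = 150 + 175 + 338 + 82 + 190 = 935.
Overall total = μ·N = 10570.6·935 = 9883511.
Subtract the known strata: 150·4741.5 + 175·5646.4 + 82·12665.0 + 190·8784.2 = 4406873.
Remaining total for group C: 9883511 − 4406873 = 5476638.
Divide by its size: 5476638 / 338 = 16203.071... → 16203.1.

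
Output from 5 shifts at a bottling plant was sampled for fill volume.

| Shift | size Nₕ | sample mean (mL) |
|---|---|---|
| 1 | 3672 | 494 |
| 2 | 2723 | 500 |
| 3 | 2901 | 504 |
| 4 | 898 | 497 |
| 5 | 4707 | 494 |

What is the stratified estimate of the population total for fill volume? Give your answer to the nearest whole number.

Population total = Σ Nₕ·x̄ₕ (each stratum's size times its mean).
3672·494 + 2723·500 + 2901·504 + 898·497 + 4707·494 = 1813968 + 1361500 + 1462104 + 446306 + 2325258 = 7409136.

7409136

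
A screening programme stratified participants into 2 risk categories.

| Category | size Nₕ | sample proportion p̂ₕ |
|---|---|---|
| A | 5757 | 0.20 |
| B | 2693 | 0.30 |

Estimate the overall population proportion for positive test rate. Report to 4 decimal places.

0.2319

Wₕ = Nₕ/N with N = 8450: 0.6813, 0.3187.
p̂_st = 0.6813·0.20 + 0.3187·0.30 ≈ 0.231870... → 0.2319.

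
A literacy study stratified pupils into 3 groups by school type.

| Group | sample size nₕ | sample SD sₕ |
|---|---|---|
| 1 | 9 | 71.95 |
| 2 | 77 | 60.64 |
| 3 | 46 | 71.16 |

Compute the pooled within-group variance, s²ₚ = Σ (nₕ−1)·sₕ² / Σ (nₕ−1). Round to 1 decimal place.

Degrees of freedom: 8 + 76 + 45 = 129.
Σ(nₕ−1)sₕ² = 8·5176.8025 + 76·3677.2096 + 45·5063.7456 = 548750.9016.
s²ₚ = 548750.9016 / 129 = 4253.883... → 4253.9.

4253.9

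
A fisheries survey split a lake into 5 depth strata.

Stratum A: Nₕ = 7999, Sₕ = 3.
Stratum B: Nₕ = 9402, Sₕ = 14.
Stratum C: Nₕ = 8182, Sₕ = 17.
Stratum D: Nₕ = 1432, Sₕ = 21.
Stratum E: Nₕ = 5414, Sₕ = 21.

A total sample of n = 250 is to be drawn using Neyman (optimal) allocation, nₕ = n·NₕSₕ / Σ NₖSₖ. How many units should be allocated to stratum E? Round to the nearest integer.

65

Σ NₕSₕ = 7999·3 + 9402·14 + 8182·17 + 1432·21 + 5414·21 = 438485.
Share for E: 113694/438485 = 0.25929.
n_E = 250 × 0.25929 = 64.822... → 65.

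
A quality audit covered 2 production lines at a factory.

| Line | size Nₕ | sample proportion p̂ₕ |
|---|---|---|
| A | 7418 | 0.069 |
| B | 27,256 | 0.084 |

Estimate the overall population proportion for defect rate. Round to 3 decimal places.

0.081

N = 7418 + 27256 = 34674.
Overall proportion = Σ (Nₕ/N)·p̂ₕ.
Σ Nₕp̂ₕ = 511.842 + 2289.504 = 2801.346.
2801.346 / 34674 = 0.08079... → 0.081.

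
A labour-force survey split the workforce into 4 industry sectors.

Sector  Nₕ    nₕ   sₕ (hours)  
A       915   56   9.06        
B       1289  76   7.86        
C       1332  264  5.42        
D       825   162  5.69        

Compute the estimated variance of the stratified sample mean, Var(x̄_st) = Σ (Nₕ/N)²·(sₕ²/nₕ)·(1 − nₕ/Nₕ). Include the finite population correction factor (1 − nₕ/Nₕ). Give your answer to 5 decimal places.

N = 4361; Wₕ = Nₕ/N.
sector A: (915/4361)²·9.06²/56·(1 − 56/915) = 0.06057738
sector B: (1289/4361)²·7.86²/76·(1 − 76/1289) = 0.06683024
sector C: (1332/4361)²·5.42²/264·(1 − 264/1332) = 0.00832335
sector D: (825/4361)²·5.69²/162·(1 − 162/825) = 0.00574784
Sum = 0.14147881 → 0.14148.

0.14148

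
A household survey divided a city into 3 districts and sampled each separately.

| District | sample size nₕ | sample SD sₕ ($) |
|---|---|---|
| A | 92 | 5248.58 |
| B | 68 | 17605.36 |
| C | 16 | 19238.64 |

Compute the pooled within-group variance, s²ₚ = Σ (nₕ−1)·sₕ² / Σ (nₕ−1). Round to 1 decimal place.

166620074.3

A: (92−1)·5248.58² = 91·27547592.0164 = 2506830873.4924
B: (68−1)·17605.36² = 67·309948700.7296 = 20766562948.8832
C: (16−1)·19238.64² = 15·370125269.0496 = 5551879035.744
Numerator = 28825272858.1196; denominator = Σ(nₕ−1) = 173.
s²ₚ = 28825272858.1196/173 = 166620074.324... → 166620074.3.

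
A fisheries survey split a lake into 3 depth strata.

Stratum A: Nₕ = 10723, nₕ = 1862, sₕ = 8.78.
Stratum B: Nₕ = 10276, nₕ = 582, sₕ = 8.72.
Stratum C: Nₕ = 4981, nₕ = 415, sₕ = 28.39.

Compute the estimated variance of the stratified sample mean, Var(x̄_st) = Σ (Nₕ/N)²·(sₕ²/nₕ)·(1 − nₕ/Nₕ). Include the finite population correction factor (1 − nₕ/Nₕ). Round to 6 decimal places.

0.090552

N = 25980. Term for each stratum: Wₕ²sₕ²/nₕ·(1−nₕ/Nₕ).
Var(x̄_st) = 0.005828142 + 0.019282299 + 0.065442042 = 0.090552482 → 0.090552.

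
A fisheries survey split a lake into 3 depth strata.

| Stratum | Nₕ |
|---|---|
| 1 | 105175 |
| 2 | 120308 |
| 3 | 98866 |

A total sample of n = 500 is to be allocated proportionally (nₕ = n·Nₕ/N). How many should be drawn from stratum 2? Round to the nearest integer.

185

Share of stratum 2 = 120308/324349 = 0.37092.
Allocate 500 × 0.37092 = 185.461... → 185.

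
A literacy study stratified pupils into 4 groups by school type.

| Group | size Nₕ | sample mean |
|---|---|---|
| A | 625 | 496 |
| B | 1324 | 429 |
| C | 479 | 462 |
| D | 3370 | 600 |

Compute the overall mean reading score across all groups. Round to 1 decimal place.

N = 625 + 1324 + 479 + 3370 = 5798.
The stratified mean weights each stratum mean by its population share Nₕ/N.
Σ Nₕx̄ₕ = 625·496 + 1324·429 + 479·462 + 3370·600 = 310000 + 567996 + 221298 + 2022000 = 3121294.
Divide by N: 3121294 / 5798 = 538.340... → 538.3.

538.3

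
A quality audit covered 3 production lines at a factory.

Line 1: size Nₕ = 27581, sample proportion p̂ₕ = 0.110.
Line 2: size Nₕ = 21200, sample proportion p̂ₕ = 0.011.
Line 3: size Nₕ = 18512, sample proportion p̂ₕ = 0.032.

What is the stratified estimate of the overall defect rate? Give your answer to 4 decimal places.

Wₕ = Nₕ/N with N = 67293: 0.4099, 0.3150, 0.2751.
p̂_st = 0.4099·0.110 + 0.3150·0.011 + 0.2751·0.032 ≈ 0.057354... → 0.0574.

0.0574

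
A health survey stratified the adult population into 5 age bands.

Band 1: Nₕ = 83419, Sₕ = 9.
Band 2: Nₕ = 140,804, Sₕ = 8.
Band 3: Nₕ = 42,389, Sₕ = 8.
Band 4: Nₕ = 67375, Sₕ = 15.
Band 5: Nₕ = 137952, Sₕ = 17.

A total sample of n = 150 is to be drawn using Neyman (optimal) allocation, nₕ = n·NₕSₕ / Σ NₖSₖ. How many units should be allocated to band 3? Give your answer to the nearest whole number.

1: NₕSₕ = 83419·9 = 750771
2: NₕSₕ = 140804·8 = 1126432
3: NₕSₕ = 42389·8 = 339112
4: NₕSₕ = 67375·15 = 1010625
5: NₕSₕ = 137952·17 = 2345184
Σ NₕSₕ = 5572124.
n_3 = 150·339112/5572124 = 9.129... → 9.

9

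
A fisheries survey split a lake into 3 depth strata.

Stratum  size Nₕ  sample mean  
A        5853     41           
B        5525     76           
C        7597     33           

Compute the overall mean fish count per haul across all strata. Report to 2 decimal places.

x̄_st = (Σ Nₕx̄ₕ) / (Σ Nₕ) = (5853·41 + 5525·76 + 7597·33) / 18975
= 910574 / 18975 = 47.9881... → 47.99.

47.99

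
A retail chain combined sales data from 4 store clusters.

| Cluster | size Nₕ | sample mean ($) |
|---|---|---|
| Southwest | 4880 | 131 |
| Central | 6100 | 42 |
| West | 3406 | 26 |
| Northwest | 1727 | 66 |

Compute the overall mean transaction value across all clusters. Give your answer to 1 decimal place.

N = 16113; weights Wₕ = Nₕ/N = (0.3029, 0.3786, 0.2114, 0.1072).
x̄_st = Σ Wₕ·x̄ₕ = 0.3029·131 + 0.3786·42 + 0.2114·26 + 0.1072·66 ≈ 68.145...
→ 68.1.

68.1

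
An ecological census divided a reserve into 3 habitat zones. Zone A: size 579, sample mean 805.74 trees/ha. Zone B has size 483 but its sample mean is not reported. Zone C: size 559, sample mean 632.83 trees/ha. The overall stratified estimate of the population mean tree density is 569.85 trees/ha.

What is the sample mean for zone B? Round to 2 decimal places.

214.19

Σ Nₕx̄ₕ = N·μ, so 483·x̄_B = 1621·569.85 − (579·805.74 + 559·632.83).
= 923726.85 − 820275.43 = 103451.42.
x̄_B = 103451.42 / 483 = 214.1851... → 214.19.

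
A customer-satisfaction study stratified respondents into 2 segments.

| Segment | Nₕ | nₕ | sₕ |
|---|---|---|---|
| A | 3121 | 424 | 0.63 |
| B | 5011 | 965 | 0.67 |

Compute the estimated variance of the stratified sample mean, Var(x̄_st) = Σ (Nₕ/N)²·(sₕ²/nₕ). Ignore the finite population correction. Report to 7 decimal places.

0.0003145

N = 8132. Term for each stratum: Wₕ²sₕ²/nₕ.
Var(x̄_st) = 0.0001378821 + 0.0001766348 = 0.0003145170 → 0.0003145.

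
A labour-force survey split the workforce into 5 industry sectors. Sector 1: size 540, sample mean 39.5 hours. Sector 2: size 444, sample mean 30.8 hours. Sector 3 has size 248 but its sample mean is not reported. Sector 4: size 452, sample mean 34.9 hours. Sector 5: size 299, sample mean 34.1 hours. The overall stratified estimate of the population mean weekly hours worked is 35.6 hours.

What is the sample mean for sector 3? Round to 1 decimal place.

38.8

Σ Nₕx̄ₕ = N·μ, so 248·x̄_3 = 1983·35.6 − (540·39.5 + 444·30.8 + 452·34.9 + 299·34.1).
= 70594.8 − 60975.9 = 9618.9.
x̄_3 = 9618.9 / 248 = 38.786... → 38.8.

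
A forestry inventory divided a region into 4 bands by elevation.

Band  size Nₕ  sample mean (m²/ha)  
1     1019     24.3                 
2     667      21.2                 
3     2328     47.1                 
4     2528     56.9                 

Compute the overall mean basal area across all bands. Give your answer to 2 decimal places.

x̄_st = (Σ Nₕx̄ₕ) / (Σ Nₕ) = (1019·24.3 + 667·21.2 + 2328·47.1 + 2528·56.9) / 6542
= 292394.1 / 6542 = 44.6949... → 44.69.

44.69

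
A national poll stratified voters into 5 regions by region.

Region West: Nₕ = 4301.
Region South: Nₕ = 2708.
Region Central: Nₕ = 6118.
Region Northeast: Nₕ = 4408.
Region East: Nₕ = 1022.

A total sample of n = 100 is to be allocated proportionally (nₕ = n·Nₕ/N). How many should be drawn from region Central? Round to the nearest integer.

33

Share of region Central = 6118/18557 = 0.32969.
Allocate 100 × 0.32969 = 32.969... → 33.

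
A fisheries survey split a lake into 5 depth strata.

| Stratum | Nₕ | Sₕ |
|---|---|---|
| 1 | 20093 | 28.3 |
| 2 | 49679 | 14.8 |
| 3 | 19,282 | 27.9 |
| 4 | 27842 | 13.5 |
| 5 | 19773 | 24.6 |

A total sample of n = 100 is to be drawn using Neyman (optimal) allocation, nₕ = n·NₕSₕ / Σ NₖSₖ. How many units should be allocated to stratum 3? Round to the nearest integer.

1: NₕSₕ = 20093·28.3 = 568631.9
2: NₕSₕ = 49679·14.8 = 735249.2
3: NₕSₕ = 19282·27.9 = 537967.8
4: NₕSₕ = 27842·13.5 = 375867
5: NₕSₕ = 19773·24.6 = 486415.8
Σ NₕSₕ = 2704131.7.
n_3 = 100·537967.8/2704131.7 = 19.894... → 20.

20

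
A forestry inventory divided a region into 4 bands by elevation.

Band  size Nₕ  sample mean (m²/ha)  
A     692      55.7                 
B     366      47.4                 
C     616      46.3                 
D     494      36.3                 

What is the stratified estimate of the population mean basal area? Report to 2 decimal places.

47.21

N = 692 + 366 + 616 + 494 = 2168.
Overall mean = Σ (Nₕ/N)·x̄ₕ — weight by population share, not a simple average.
Σ Nₕx̄ₕ = 692·55.7 + 366·47.4 + 616·46.3 + 494·36.3 = 38544.4 + 17348.4 + 28520.8 + 17932.2 = 102345.8.
Divide by N: 102345.8 / 2168 = 47.2075... → 47.21.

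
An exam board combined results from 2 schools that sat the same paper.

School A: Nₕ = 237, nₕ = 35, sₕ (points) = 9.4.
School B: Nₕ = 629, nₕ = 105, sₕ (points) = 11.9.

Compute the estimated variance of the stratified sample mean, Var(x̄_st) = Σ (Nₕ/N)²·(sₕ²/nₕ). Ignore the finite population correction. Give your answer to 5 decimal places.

0.90057

N = 866. Term for each stratum: Wₕ²sₕ²/nₕ.
Var(x̄_st) = 0.18908130 + 0.71149218 = 0.90057348 → 0.90057.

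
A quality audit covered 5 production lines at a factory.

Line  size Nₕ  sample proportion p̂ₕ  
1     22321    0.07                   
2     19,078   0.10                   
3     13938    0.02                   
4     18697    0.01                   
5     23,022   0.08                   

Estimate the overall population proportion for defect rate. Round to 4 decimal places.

Wₕ = Nₕ/N with N = 97056: 0.2300, 0.1966, 0.1436, 0.1926, 0.2372.
p̂_st = 0.2300·0.07 + 0.1966·0.10 + 0.1436·0.02 + 0.1926·0.01 + 0.2372·0.08 ≈ 0.059530... → 0.0595.

0.0595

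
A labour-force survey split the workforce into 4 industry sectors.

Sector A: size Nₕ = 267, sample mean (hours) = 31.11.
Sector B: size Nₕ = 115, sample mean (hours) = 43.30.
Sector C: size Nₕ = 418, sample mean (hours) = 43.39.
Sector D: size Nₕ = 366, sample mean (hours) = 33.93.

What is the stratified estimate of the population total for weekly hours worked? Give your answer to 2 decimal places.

43841.27

Population total = Σ Nₕ·x̄ₕ (each stratum's size times its mean).
267·31.11 + 115·43.30 + 418·43.39 + 366·33.93 = 8306.37 + 4979.5 + 18137.02 + 12418.38 = 43841.27.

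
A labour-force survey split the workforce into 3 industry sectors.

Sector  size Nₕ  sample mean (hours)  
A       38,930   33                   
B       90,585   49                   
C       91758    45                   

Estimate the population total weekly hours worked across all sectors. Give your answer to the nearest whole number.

9852465

Population total = Σ Nₕ·x̄ₕ (each stratum's size times its mean).
38930·33 + 90585·49 + 91758·45 = 1284690 + 4438665 + 4129110 = 9852465.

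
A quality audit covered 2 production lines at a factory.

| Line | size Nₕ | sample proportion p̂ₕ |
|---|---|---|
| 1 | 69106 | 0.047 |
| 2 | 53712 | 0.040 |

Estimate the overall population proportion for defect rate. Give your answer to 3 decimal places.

Wₕ = Nₕ/N with N = 122818: 0.5627, 0.4373.
p̂_st = 0.5627·0.047 + 0.4373·0.040 ≈ 0.04394... → 0.044.

0.044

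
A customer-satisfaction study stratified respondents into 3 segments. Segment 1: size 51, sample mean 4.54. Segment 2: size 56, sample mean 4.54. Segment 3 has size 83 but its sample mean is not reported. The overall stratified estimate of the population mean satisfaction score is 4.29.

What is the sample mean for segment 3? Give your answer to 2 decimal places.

Σ Nₕx̄ₕ = N·μ, so 83·x̄_3 = 190·4.29 − (51·4.54 + 56·4.54).
= 815.1 − 485.78 = 329.32.
x̄_3 = 329.32 / 83 = 3.9677... → 3.97.

3.97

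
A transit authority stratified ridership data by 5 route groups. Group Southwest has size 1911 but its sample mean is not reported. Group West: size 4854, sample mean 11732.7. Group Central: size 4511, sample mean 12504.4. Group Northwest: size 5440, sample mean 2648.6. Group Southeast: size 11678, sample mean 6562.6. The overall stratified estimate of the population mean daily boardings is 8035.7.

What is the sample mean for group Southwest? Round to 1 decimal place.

Σ Nₕx̄ₕ = N·μ, so 1911·x̄_Southwest = 28394·8035.7 − (4854·11732.7 + 4511·12504.4 + 5440·2648.6 + 11678·6562.6).
= 228165665.8 − 204404301 = 23761364.8.
x̄_Southwest = 23761364.8 / 1911 = 12433.995... → 12434.0.

12434.0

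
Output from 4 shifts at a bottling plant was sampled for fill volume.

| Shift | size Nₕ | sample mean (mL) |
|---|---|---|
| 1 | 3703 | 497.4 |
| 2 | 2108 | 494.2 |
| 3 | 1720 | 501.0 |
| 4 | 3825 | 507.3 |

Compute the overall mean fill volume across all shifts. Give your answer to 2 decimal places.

N = 11356; weights Wₕ = Nₕ/N = (0.3261, 0.1856, 0.1515, 0.3368).
x̄_st = Σ Wₕ·x̄ₕ = 0.3261·497.4 + 0.1856·494.2 + 0.1515·501.0 + 0.3368·507.3 ≈ 500.6858...
→ 500.69.

500.69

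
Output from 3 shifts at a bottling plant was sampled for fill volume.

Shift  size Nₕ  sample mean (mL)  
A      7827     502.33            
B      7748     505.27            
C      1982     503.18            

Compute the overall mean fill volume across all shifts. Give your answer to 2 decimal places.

503.72

N = 17557; weights Wₕ = Nₕ/N = (0.4458, 0.4413, 0.1129).
x̄_st = Σ Wₕ·x̄ₕ = 0.4458·502.33 + 0.4413·505.27 + 0.1129·503.18 ≈ 503.7234...
→ 503.72.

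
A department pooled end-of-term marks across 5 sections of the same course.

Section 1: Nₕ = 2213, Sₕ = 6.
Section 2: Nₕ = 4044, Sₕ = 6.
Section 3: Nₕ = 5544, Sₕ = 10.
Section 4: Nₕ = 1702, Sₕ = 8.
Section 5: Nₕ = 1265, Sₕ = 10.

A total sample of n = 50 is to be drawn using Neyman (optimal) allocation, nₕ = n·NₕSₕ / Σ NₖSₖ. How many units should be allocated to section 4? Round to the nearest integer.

1: NₕSₕ = 2213·6 = 13278
2: NₕSₕ = 4044·6 = 24264
3: NₕSₕ = 5544·10 = 55440
4: NₕSₕ = 1702·8 = 13616
5: NₕSₕ = 1265·10 = 12650
Σ NₕSₕ = 119248.
n_4 = 50·13616/119248 = 5.709... → 6.

6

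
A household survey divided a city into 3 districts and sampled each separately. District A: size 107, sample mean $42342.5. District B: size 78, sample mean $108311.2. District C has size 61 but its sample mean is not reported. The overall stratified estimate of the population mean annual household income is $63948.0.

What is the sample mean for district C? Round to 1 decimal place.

45119.5

Σ Nₕx̄ₕ = N·μ, so 61·x̄_C = 246·63948.0 − (107·42342.5 + 78·108311.2).
= 15731208 − 12978921.1 = 2752286.9.
x̄_C = 2752286.9 / 61 = 45119.457... → 45119.5.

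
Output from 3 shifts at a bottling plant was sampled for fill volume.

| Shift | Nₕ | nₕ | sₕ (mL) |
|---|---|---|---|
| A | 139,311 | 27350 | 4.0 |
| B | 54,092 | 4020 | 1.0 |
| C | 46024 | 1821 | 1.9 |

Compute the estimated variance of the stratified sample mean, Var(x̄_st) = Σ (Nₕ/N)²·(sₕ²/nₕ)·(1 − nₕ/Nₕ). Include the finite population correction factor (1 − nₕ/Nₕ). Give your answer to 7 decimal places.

N = 239427. Term for each stratum: Wₕ²sₕ²/nₕ·(1−nₕ/Nₕ).
Var(x̄_st) = 0.0001591727 + 0.0000117532 + 0.0000703537 = 0.0002412796 → 0.0002413.

0.0002413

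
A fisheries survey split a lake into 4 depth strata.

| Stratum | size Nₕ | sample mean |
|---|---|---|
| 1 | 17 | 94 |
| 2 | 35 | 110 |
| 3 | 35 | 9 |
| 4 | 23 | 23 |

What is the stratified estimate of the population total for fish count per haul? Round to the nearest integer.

Estimate total by summing Nₕ·x̄ₕ over strata.
17·94 + 35·110 + 35·9 + 23·23 = 1598 + 3850 + 315 + 529 = 6292.

6292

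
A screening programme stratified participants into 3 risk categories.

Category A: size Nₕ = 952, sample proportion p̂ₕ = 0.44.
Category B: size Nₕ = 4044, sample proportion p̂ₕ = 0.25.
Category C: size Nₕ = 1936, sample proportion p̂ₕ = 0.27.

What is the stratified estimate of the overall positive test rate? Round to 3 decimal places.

N = 952 + 4044 + 1936 = 6932.
Overall proportion = Σ (Nₕ/N)·p̂ₕ.
Σ Nₕp̂ₕ = 418.88 + 1011 + 522.72 = 1952.6.
1952.6 / 6932 = 0.28168... → 0.282.

0.282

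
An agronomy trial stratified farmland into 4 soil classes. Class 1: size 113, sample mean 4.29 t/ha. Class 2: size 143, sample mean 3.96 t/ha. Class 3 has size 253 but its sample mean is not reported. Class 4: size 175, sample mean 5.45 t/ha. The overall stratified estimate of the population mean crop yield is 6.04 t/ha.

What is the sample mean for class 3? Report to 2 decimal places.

N = 113 + 143 + 253 + 175 = 684.
Overall total = μ·N = 6.04·684 = 4131.36.
Subtract the known strata: 113·4.29 + 143·3.96 + 175·5.45 = 2004.8.
Remaining total for class 3: 4131.36 − 2004.8 = 2126.56.
Divide by its size: 2126.56 / 253 = 8.4054... → 8.41.

8.41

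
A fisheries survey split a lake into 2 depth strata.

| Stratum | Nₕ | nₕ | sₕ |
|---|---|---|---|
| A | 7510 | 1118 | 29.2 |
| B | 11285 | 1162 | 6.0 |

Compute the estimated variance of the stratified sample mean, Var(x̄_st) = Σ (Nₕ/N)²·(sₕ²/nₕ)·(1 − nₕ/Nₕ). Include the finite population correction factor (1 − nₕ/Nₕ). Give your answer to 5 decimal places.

N = 18795. Term for each stratum: Wₕ²sₕ²/nₕ·(1−nₕ/Nₕ).
Var(x̄_st) = 0.10363726 + 0.01001896 = 0.11365622 → 0.11366.

0.11366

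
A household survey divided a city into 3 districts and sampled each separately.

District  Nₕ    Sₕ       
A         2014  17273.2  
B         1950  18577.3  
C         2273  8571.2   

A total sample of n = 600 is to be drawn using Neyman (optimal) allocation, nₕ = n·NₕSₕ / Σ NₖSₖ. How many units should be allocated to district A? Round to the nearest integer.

Σ NₕSₕ = 2014·17273.2 + 1950·18577.3 + 2273·8571.2 = 90496297.4.
Share for A: 34788224.8/90496297.4 = 0.38442.
n_A = 600 × 0.38442 = 230.650... → 231.

231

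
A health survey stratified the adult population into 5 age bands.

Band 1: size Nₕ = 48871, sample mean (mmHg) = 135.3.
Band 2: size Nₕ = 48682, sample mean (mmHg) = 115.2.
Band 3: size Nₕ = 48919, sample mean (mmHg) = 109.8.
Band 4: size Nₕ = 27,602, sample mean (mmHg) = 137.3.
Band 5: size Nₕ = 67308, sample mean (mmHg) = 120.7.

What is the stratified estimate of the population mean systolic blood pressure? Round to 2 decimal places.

122.24

x̄_st = (Σ Nₕx̄ₕ) / (Σ Nₕ) = (48871·135.3 + 48682·115.2 + 48919·109.8 + 27602·137.3 + 67308·120.7) / 241382
= 29505549.1 / 241382 = 122.2359... → 122.24.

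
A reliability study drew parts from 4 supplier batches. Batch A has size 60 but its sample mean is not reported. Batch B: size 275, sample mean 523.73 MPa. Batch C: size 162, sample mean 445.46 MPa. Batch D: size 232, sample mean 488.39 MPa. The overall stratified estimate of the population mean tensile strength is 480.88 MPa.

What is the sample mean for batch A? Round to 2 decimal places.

351.08

Σ Nₕx̄ₕ = N·μ, so 60·x̄_A = 729·480.88 − (275·523.73 + 162·445.46 + 232·488.39).
= 350561.52 − 329496.75 = 21064.77.
x̄_A = 21064.77 / 60 = 351.0795 → 351.08.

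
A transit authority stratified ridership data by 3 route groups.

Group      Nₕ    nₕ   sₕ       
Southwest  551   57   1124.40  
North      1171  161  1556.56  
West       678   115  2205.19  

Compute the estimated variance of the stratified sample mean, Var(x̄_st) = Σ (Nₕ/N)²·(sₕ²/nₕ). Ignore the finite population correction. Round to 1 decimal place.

N = 2400; Wₕ = Nₕ/N.
group Southwest: (551/2400)²·1124.40²/57 = 1169.0889
group North: (1171/2400)²·1556.56²/161 = 3582.5904
group West: (678/2400)²·2205.19²/115 = 3374.6683
Sum = 8126.3476 → 8126.3.

8126.3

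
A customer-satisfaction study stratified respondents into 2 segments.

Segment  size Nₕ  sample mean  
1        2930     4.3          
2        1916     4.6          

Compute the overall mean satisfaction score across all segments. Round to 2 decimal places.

N = 4846; weights Wₕ = Nₕ/N = (0.6046, 0.3954).
x̄_st = Σ Wₕ·x̄ₕ = 0.6046·4.3 + 0.3954·4.6 ≈ 4.4186...
→ 4.42.

4.42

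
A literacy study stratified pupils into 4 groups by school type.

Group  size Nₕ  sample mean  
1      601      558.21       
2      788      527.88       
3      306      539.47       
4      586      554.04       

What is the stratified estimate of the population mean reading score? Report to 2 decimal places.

x̄_st = (Σ Nₕx̄ₕ) / (Σ Nₕ) = (601·558.21 + 788·527.88 + 306·539.47 + 586·554.04) / 2281
= 1241198.91 / 2281 = 544.1468... → 544.15.

544.15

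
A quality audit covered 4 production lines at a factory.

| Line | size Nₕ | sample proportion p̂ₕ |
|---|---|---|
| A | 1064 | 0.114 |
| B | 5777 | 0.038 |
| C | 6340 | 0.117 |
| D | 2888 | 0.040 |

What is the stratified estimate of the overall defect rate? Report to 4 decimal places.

Wₕ = Nₕ/N with N = 16069: 0.0662, 0.3595, 0.3945, 0.1797.
p̂_st = 0.0662·0.114 + 0.3595·0.038 + 0.3945·0.117 + 0.1797·0.040 ≈ 0.074561... → 0.0746.

0.0746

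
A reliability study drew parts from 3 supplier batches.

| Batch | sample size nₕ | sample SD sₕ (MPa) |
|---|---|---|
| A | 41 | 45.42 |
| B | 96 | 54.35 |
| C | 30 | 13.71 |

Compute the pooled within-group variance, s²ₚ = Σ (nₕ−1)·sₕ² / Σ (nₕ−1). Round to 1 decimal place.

2247.5

A: (41−1)·45.42² = 40·2062.9764 = 82519.056
B: (96−1)·54.35² = 95·2953.9225 = 280622.6375
C: (30−1)·13.71² = 29·187.9641 = 5450.9589
Numerator = 368592.6524; denominator = Σ(nₕ−1) = 164.
s²ₚ = 368592.6524/164 = 2247.516... → 2247.5.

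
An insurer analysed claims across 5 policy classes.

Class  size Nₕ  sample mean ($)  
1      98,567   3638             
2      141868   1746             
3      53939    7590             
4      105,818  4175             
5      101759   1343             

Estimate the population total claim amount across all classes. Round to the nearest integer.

1594137771

Estimate total by summing Nₕ·x̄ₕ over strata.
98567·3638 + 141868·1746 + 53939·7590 + 105818·4175 + 101759·1343 = 358586746 + 247701528 + 409397010 + 441790150 + 136662337 = 1594137771.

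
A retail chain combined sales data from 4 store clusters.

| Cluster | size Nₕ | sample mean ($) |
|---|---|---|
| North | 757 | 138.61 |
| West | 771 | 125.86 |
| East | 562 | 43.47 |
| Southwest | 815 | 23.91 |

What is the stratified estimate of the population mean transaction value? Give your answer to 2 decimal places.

x̄_st = (Σ Nₕx̄ₕ) / (Σ Nₕ) = (757·138.61 + 771·125.86 + 562·43.47 + 815·23.91) / 2905
= 245882.62 / 2905 = 84.6412... → 84.64.

84.64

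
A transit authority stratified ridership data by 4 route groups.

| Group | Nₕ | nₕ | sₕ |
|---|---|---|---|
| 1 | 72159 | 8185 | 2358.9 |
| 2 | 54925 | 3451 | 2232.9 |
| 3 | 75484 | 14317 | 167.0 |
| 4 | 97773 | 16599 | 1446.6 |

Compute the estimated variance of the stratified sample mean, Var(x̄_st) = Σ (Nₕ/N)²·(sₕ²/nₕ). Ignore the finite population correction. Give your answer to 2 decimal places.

101.04

N = 300341; Wₕ = Nₕ/N.
group 1: (72159/300341)²·2358.9²/8185 = 39.24209
group 2: (54925/300341)²·2232.9²/3451 = 48.31750
group 3: (75484/300341)²·167.0²/14317 = 0.12304
group 4: (97773/300341)²·1446.6²/16599 = 13.36053
Sum = 101.04317 → 101.04.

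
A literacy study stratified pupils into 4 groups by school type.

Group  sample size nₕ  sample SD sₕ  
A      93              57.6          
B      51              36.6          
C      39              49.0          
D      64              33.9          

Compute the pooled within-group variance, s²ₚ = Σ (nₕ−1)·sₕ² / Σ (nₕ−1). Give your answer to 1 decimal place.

2205.1

Degrees of freedom: 92 + 50 + 38 + 63 = 243.
Σ(nₕ−1)sₕ² = 92·3317.76 + 50·1339.56 + 38·2401 + 63·1149.21 = 535850.15.
s²ₚ = 535850.15 / 243 = 2205.145... → 2205.1.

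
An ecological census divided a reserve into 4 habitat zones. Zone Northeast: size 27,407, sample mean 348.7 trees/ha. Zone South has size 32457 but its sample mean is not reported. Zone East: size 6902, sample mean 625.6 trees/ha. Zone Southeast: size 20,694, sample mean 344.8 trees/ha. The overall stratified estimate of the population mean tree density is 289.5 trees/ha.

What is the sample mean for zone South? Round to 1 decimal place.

132.8

Σ Nₕx̄ₕ = N·μ, so 32457·x̄_South = 87460·289.5 − (27407·348.7 + 6902·625.6 + 20694·344.8).
= 25319670 − 21010003.3 = 4309666.7.
x̄_South = 4309666.7 / 32457 = 132.781... → 132.8.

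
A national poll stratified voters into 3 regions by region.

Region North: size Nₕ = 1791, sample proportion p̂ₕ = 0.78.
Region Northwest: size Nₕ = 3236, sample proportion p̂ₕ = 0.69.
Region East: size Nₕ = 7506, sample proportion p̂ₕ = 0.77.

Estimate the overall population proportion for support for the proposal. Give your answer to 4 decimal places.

0.7508

N = 1791 + 3236 + 7506 = 12533.
Overall proportion = Σ (Nₕ/N)·p̂ₕ.
Σ Nₕp̂ₕ = 1396.98 + 2232.84 + 5779.62 = 9409.44.
9409.44 / 12533 = 0.750773... → 0.7508.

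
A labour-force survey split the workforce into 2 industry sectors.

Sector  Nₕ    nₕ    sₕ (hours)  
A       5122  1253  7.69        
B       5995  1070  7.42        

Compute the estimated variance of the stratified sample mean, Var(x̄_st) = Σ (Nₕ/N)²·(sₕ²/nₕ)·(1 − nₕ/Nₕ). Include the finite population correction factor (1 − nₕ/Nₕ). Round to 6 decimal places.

N = 11117. Term for each stratum: Wₕ²sₕ²/nₕ·(1−nₕ/Nₕ).
Var(x̄_st) = 0.007567714 + 0.012292614 = 0.019860328 → 0.019860.

0.019860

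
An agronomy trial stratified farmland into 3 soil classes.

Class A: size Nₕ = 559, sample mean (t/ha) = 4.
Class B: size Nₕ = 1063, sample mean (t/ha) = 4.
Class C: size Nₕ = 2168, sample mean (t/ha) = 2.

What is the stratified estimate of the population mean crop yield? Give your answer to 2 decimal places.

N = 559 + 1063 + 2168 = 3790.
Overall mean = Σ (Nₕ/N)·x̄ₕ — weight by population share, not a simple average.
Σ Nₕx̄ₕ = 559·4 + 1063·4 + 2168·2 = 2236 + 4252 + 4336 = 10824.
Divide by N: 10824 / 3790 = 2.8559... → 2.86.

2.86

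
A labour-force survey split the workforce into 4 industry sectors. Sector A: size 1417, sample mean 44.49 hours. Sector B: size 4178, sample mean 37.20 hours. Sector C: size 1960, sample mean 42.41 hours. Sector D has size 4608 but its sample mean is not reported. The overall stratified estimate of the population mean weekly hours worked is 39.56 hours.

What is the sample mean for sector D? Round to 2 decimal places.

38.97

N = 1417 + 4178 + 1960 + 4608 = 12163.
Overall total = μ·N = 39.56·12163 = 481168.28.
Subtract the known strata: 1417·44.49 + 4178·37.20 + 1960·42.41 = 301587.53.
Remaining total for sector D: 481168.28 − 301587.53 = 179580.75.
Divide by its size: 179580.75 / 4608 = 38.9715... → 38.97.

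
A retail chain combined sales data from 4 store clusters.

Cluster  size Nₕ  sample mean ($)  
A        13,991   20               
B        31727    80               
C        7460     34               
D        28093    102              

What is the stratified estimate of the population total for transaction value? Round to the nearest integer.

5937106

Estimate total by summing Nₕ·x̄ₕ over strata.
13991·20 + 31727·80 + 7460·34 + 28093·102 = 279820 + 2538160 + 253640 + 2865486 = 5937106.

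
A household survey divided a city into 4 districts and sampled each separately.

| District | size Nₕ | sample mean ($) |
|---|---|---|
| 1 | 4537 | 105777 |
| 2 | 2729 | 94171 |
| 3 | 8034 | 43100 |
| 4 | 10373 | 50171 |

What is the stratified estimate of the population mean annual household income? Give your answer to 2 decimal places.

62462.20

N = 25673; weights Wₕ = Nₕ/N = (0.1767, 0.1063, 0.3129, 0.4040).
x̄_st = Σ Wₕ·x̄ₕ = 0.1767·105777 + 0.1063·94171 + 0.3129·43100 + 0.4040·50171 ≈ 62462.2012...
→ 62462.20.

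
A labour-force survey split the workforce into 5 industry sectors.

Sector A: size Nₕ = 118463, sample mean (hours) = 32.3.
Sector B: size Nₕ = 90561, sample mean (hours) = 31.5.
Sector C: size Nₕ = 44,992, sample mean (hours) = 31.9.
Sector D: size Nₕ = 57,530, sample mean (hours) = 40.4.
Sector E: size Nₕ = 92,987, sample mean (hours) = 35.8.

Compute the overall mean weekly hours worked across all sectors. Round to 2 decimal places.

x̄_st = (Σ Nₕx̄ₕ) / (Σ Nₕ) = (118463·32.3 + 90561·31.5 + 44992·31.9 + 57530·40.4 + 92987·35.8) / 404533
= 13767417.8 / 404533 = 34.0329... → 34.03.

34.03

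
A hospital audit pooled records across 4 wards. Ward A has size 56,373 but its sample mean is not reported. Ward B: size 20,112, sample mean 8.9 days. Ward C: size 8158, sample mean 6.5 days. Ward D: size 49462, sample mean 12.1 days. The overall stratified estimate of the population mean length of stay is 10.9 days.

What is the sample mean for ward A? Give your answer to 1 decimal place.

11.2

N = 56373 + 20112 + 8158 + 49462 = 134105.
Overall total = μ·N = 10.9·134105 = 1461744.5.
Subtract the known strata: 20112·8.9 + 8158·6.5 + 49462·12.1 = 830514.
Remaining total for ward A: 1461744.5 − 830514 = 631230.5.
Divide by its size: 631230.5 / 56373 = 11.197... → 11.2.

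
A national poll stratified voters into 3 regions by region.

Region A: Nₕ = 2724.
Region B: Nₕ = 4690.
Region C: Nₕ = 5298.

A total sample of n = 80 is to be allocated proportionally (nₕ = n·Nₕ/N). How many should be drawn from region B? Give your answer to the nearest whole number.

30

N = 2724 + 4690 + 5298 = 12712.
n_B = 80·4690/12712 = 29.515... → 30.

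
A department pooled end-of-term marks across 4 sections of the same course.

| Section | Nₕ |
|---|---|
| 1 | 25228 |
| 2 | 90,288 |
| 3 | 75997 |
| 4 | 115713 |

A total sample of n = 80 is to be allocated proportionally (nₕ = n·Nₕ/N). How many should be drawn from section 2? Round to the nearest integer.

Share of section 2 = 90288/307226 = 0.29388.
Allocate 80 × 0.29388 = 23.511... → 24.

24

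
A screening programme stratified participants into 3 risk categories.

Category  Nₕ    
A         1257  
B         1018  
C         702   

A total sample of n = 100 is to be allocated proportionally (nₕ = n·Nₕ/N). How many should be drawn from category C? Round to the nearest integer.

24

N = 1257 + 1018 + 702 = 2977.
n_C = 100·702/2977 = 23.581... → 24.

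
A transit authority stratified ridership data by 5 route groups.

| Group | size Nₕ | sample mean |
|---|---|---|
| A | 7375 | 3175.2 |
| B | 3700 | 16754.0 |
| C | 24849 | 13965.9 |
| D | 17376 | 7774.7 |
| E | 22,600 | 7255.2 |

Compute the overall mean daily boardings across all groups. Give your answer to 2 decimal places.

9637.76

x̄_st = (Σ Nₕx̄ₕ) / (Σ Nₕ) = (7375·3175.2 + 3700·16754.0 + 24849·13965.9 + 17376·7774.7 + 22600·7255.2) / 75900
= 731506256.3 / 75900 = 9637.7636... → 9637.76.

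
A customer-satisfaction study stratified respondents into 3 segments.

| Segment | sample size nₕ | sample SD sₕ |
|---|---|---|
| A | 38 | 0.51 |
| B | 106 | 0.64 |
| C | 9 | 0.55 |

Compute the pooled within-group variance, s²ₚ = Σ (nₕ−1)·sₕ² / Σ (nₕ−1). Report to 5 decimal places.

0.36701

Degrees of freedom: 37 + 105 + 8 = 150.
Σ(nₕ−1)sₕ² = 37·0.2601 + 105·0.4096 + 8·0.3025 = 55.0517.
s²ₚ = 55.0517 / 150 = 0.3670113... → 0.36701.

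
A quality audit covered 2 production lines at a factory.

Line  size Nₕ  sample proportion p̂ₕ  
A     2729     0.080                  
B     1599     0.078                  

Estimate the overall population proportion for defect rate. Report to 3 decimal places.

0.079

Wₕ = Nₕ/N with N = 4328: 0.6305, 0.3695.
p̂_st = 0.6305·0.080 + 0.3695·0.078 ≈ 0.07926... → 0.079.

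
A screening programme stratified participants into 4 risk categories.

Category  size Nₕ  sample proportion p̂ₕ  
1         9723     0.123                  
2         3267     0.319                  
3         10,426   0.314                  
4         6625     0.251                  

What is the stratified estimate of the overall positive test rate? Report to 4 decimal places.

Wₕ = Nₕ/N with N = 30041: 0.3237, 0.1088, 0.3471, 0.2205.
p̂_st = 0.3237·0.123 + 0.1088·0.319 + 0.3471·0.314 + 0.2205·0.251 ≈ 0.238832... → 0.2388.

0.2388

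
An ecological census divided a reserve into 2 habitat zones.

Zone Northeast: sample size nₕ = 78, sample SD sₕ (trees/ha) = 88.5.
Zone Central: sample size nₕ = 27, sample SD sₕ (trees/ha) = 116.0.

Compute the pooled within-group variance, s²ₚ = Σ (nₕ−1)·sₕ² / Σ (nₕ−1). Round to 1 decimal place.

Northeast: (78−1)·88.5² = 77·7832.25 = 603083.25
Central: (27−1)·116.0² = 26·13456 = 349856
Numerator = 952939.25; denominator = Σ(nₕ−1) = 103.
s²ₚ = 952939.25/103 = 9251.837... → 9251.8.

9251.8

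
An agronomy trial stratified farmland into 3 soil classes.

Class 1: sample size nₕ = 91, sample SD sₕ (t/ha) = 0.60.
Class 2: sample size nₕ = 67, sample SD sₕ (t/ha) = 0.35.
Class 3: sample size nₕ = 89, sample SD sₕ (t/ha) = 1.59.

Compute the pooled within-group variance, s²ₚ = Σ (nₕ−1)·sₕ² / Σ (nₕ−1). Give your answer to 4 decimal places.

1.0777

1: (91−1)·0.60² = 90·0.36 = 32.4
2: (67−1)·0.35² = 66·0.1225 = 8.085
3: (89−1)·1.59² = 88·2.5281 = 222.4728
Numerator = 262.9578; denominator = Σ(nₕ−1) = 244.
s²ₚ = 262.9578/244 = 1.077696... → 1.0777.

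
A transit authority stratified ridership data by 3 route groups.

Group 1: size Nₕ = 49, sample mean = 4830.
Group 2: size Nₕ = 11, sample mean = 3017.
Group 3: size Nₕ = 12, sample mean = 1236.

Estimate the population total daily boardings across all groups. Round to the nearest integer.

284689

Population total = Σ Nₕ·x̄ₕ (each stratum's size times its mean).
49·4830 + 11·3017 + 12·1236 = 236670 + 33187 + 14832 = 284689.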